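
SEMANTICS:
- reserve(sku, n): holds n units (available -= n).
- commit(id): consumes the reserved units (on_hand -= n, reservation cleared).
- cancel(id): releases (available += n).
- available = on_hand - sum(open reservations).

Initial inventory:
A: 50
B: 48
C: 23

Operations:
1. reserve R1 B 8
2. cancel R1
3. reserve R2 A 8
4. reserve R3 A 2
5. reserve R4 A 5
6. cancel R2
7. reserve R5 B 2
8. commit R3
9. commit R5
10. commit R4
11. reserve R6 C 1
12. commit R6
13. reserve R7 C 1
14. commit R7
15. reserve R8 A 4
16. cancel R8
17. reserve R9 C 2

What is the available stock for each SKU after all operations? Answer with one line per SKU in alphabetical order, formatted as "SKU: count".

Step 1: reserve R1 B 8 -> on_hand[A=50 B=48 C=23] avail[A=50 B=40 C=23] open={R1}
Step 2: cancel R1 -> on_hand[A=50 B=48 C=23] avail[A=50 B=48 C=23] open={}
Step 3: reserve R2 A 8 -> on_hand[A=50 B=48 C=23] avail[A=42 B=48 C=23] open={R2}
Step 4: reserve R3 A 2 -> on_hand[A=50 B=48 C=23] avail[A=40 B=48 C=23] open={R2,R3}
Step 5: reserve R4 A 5 -> on_hand[A=50 B=48 C=23] avail[A=35 B=48 C=23] open={R2,R3,R4}
Step 6: cancel R2 -> on_hand[A=50 B=48 C=23] avail[A=43 B=48 C=23] open={R3,R4}
Step 7: reserve R5 B 2 -> on_hand[A=50 B=48 C=23] avail[A=43 B=46 C=23] open={R3,R4,R5}
Step 8: commit R3 -> on_hand[A=48 B=48 C=23] avail[A=43 B=46 C=23] open={R4,R5}
Step 9: commit R5 -> on_hand[A=48 B=46 C=23] avail[A=43 B=46 C=23] open={R4}
Step 10: commit R4 -> on_hand[A=43 B=46 C=23] avail[A=43 B=46 C=23] open={}
Step 11: reserve R6 C 1 -> on_hand[A=43 B=46 C=23] avail[A=43 B=46 C=22] open={R6}
Step 12: commit R6 -> on_hand[A=43 B=46 C=22] avail[A=43 B=46 C=22] open={}
Step 13: reserve R7 C 1 -> on_hand[A=43 B=46 C=22] avail[A=43 B=46 C=21] open={R7}
Step 14: commit R7 -> on_hand[A=43 B=46 C=21] avail[A=43 B=46 C=21] open={}
Step 15: reserve R8 A 4 -> on_hand[A=43 B=46 C=21] avail[A=39 B=46 C=21] open={R8}
Step 16: cancel R8 -> on_hand[A=43 B=46 C=21] avail[A=43 B=46 C=21] open={}
Step 17: reserve R9 C 2 -> on_hand[A=43 B=46 C=21] avail[A=43 B=46 C=19] open={R9}

Answer: A: 43
B: 46
C: 19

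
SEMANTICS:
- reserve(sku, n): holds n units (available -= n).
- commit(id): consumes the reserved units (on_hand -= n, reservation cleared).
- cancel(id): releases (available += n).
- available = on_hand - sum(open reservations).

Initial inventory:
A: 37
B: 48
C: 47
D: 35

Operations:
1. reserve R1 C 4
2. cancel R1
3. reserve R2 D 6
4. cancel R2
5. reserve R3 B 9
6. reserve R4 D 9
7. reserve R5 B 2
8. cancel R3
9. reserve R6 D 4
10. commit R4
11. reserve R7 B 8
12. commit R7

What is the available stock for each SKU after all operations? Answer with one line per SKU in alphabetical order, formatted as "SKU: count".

Step 1: reserve R1 C 4 -> on_hand[A=37 B=48 C=47 D=35] avail[A=37 B=48 C=43 D=35] open={R1}
Step 2: cancel R1 -> on_hand[A=37 B=48 C=47 D=35] avail[A=37 B=48 C=47 D=35] open={}
Step 3: reserve R2 D 6 -> on_hand[A=37 B=48 C=47 D=35] avail[A=37 B=48 C=47 D=29] open={R2}
Step 4: cancel R2 -> on_hand[A=37 B=48 C=47 D=35] avail[A=37 B=48 C=47 D=35] open={}
Step 5: reserve R3 B 9 -> on_hand[A=37 B=48 C=47 D=35] avail[A=37 B=39 C=47 D=35] open={R3}
Step 6: reserve R4 D 9 -> on_hand[A=37 B=48 C=47 D=35] avail[A=37 B=39 C=47 D=26] open={R3,R4}
Step 7: reserve R5 B 2 -> on_hand[A=37 B=48 C=47 D=35] avail[A=37 B=37 C=47 D=26] open={R3,R4,R5}
Step 8: cancel R3 -> on_hand[A=37 B=48 C=47 D=35] avail[A=37 B=46 C=47 D=26] open={R4,R5}
Step 9: reserve R6 D 4 -> on_hand[A=37 B=48 C=47 D=35] avail[A=37 B=46 C=47 D=22] open={R4,R5,R6}
Step 10: commit R4 -> on_hand[A=37 B=48 C=47 D=26] avail[A=37 B=46 C=47 D=22] open={R5,R6}
Step 11: reserve R7 B 8 -> on_hand[A=37 B=48 C=47 D=26] avail[A=37 B=38 C=47 D=22] open={R5,R6,R7}
Step 12: commit R7 -> on_hand[A=37 B=40 C=47 D=26] avail[A=37 B=38 C=47 D=22] open={R5,R6}

Answer: A: 37
B: 38
C: 47
D: 22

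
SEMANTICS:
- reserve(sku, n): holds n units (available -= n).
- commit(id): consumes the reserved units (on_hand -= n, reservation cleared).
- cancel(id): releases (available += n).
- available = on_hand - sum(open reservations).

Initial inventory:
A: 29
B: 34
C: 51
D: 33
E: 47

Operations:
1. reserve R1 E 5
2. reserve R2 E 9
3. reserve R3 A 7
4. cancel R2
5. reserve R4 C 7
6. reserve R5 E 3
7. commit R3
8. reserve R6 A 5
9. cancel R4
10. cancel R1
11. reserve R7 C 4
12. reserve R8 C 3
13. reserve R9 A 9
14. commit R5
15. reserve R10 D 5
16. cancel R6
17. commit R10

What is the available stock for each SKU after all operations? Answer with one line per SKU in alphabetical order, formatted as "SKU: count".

Step 1: reserve R1 E 5 -> on_hand[A=29 B=34 C=51 D=33 E=47] avail[A=29 B=34 C=51 D=33 E=42] open={R1}
Step 2: reserve R2 E 9 -> on_hand[A=29 B=34 C=51 D=33 E=47] avail[A=29 B=34 C=51 D=33 E=33] open={R1,R2}
Step 3: reserve R3 A 7 -> on_hand[A=29 B=34 C=51 D=33 E=47] avail[A=22 B=34 C=51 D=33 E=33] open={R1,R2,R3}
Step 4: cancel R2 -> on_hand[A=29 B=34 C=51 D=33 E=47] avail[A=22 B=34 C=51 D=33 E=42] open={R1,R3}
Step 5: reserve R4 C 7 -> on_hand[A=29 B=34 C=51 D=33 E=47] avail[A=22 B=34 C=44 D=33 E=42] open={R1,R3,R4}
Step 6: reserve R5 E 3 -> on_hand[A=29 B=34 C=51 D=33 E=47] avail[A=22 B=34 C=44 D=33 E=39] open={R1,R3,R4,R5}
Step 7: commit R3 -> on_hand[A=22 B=34 C=51 D=33 E=47] avail[A=22 B=34 C=44 D=33 E=39] open={R1,R4,R5}
Step 8: reserve R6 A 5 -> on_hand[A=22 B=34 C=51 D=33 E=47] avail[A=17 B=34 C=44 D=33 E=39] open={R1,R4,R5,R6}
Step 9: cancel R4 -> on_hand[A=22 B=34 C=51 D=33 E=47] avail[A=17 B=34 C=51 D=33 E=39] open={R1,R5,R6}
Step 10: cancel R1 -> on_hand[A=22 B=34 C=51 D=33 E=47] avail[A=17 B=34 C=51 D=33 E=44] open={R5,R6}
Step 11: reserve R7 C 4 -> on_hand[A=22 B=34 C=51 D=33 E=47] avail[A=17 B=34 C=47 D=33 E=44] open={R5,R6,R7}
Step 12: reserve R8 C 3 -> on_hand[A=22 B=34 C=51 D=33 E=47] avail[A=17 B=34 C=44 D=33 E=44] open={R5,R6,R7,R8}
Step 13: reserve R9 A 9 -> on_hand[A=22 B=34 C=51 D=33 E=47] avail[A=8 B=34 C=44 D=33 E=44] open={R5,R6,R7,R8,R9}
Step 14: commit R5 -> on_hand[A=22 B=34 C=51 D=33 E=44] avail[A=8 B=34 C=44 D=33 E=44] open={R6,R7,R8,R9}
Step 15: reserve R10 D 5 -> on_hand[A=22 B=34 C=51 D=33 E=44] avail[A=8 B=34 C=44 D=28 E=44] open={R10,R6,R7,R8,R9}
Step 16: cancel R6 -> on_hand[A=22 B=34 C=51 D=33 E=44] avail[A=13 B=34 C=44 D=28 E=44] open={R10,R7,R8,R9}
Step 17: commit R10 -> on_hand[A=22 B=34 C=51 D=28 E=44] avail[A=13 B=34 C=44 D=28 E=44] open={R7,R8,R9}

Answer: A: 13
B: 34
C: 44
D: 28
E: 44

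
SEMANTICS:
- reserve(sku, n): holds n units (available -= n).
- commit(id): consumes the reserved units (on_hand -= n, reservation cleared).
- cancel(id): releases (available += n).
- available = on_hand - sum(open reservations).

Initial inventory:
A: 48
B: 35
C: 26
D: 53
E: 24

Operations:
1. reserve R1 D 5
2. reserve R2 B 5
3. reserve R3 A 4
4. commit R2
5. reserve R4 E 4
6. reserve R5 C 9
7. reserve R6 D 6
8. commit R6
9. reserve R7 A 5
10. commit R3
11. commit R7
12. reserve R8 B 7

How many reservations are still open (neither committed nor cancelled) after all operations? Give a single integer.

Step 1: reserve R1 D 5 -> on_hand[A=48 B=35 C=26 D=53 E=24] avail[A=48 B=35 C=26 D=48 E=24] open={R1}
Step 2: reserve R2 B 5 -> on_hand[A=48 B=35 C=26 D=53 E=24] avail[A=48 B=30 C=26 D=48 E=24] open={R1,R2}
Step 3: reserve R3 A 4 -> on_hand[A=48 B=35 C=26 D=53 E=24] avail[A=44 B=30 C=26 D=48 E=24] open={R1,R2,R3}
Step 4: commit R2 -> on_hand[A=48 B=30 C=26 D=53 E=24] avail[A=44 B=30 C=26 D=48 E=24] open={R1,R3}
Step 5: reserve R4 E 4 -> on_hand[A=48 B=30 C=26 D=53 E=24] avail[A=44 B=30 C=26 D=48 E=20] open={R1,R3,R4}
Step 6: reserve R5 C 9 -> on_hand[A=48 B=30 C=26 D=53 E=24] avail[A=44 B=30 C=17 D=48 E=20] open={R1,R3,R4,R5}
Step 7: reserve R6 D 6 -> on_hand[A=48 B=30 C=26 D=53 E=24] avail[A=44 B=30 C=17 D=42 E=20] open={R1,R3,R4,R5,R6}
Step 8: commit R6 -> on_hand[A=48 B=30 C=26 D=47 E=24] avail[A=44 B=30 C=17 D=42 E=20] open={R1,R3,R4,R5}
Step 9: reserve R7 A 5 -> on_hand[A=48 B=30 C=26 D=47 E=24] avail[A=39 B=30 C=17 D=42 E=20] open={R1,R3,R4,R5,R7}
Step 10: commit R3 -> on_hand[A=44 B=30 C=26 D=47 E=24] avail[A=39 B=30 C=17 D=42 E=20] open={R1,R4,R5,R7}
Step 11: commit R7 -> on_hand[A=39 B=30 C=26 D=47 E=24] avail[A=39 B=30 C=17 D=42 E=20] open={R1,R4,R5}
Step 12: reserve R8 B 7 -> on_hand[A=39 B=30 C=26 D=47 E=24] avail[A=39 B=23 C=17 D=42 E=20] open={R1,R4,R5,R8}
Open reservations: ['R1', 'R4', 'R5', 'R8'] -> 4

Answer: 4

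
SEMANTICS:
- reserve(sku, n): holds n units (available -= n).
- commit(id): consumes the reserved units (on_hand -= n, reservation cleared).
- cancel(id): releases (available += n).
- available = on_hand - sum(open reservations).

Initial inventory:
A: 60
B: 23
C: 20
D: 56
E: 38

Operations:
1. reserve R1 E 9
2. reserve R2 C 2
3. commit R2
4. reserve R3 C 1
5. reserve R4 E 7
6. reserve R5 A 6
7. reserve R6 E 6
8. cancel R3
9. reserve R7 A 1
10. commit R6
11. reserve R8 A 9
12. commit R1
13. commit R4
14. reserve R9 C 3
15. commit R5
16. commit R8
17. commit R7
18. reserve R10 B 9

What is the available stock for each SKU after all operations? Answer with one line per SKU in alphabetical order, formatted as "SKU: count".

Step 1: reserve R1 E 9 -> on_hand[A=60 B=23 C=20 D=56 E=38] avail[A=60 B=23 C=20 D=56 E=29] open={R1}
Step 2: reserve R2 C 2 -> on_hand[A=60 B=23 C=20 D=56 E=38] avail[A=60 B=23 C=18 D=56 E=29] open={R1,R2}
Step 3: commit R2 -> on_hand[A=60 B=23 C=18 D=56 E=38] avail[A=60 B=23 C=18 D=56 E=29] open={R1}
Step 4: reserve R3 C 1 -> on_hand[A=60 B=23 C=18 D=56 E=38] avail[A=60 B=23 C=17 D=56 E=29] open={R1,R3}
Step 5: reserve R4 E 7 -> on_hand[A=60 B=23 C=18 D=56 E=38] avail[A=60 B=23 C=17 D=56 E=22] open={R1,R3,R4}
Step 6: reserve R5 A 6 -> on_hand[A=60 B=23 C=18 D=56 E=38] avail[A=54 B=23 C=17 D=56 E=22] open={R1,R3,R4,R5}
Step 7: reserve R6 E 6 -> on_hand[A=60 B=23 C=18 D=56 E=38] avail[A=54 B=23 C=17 D=56 E=16] open={R1,R3,R4,R5,R6}
Step 8: cancel R3 -> on_hand[A=60 B=23 C=18 D=56 E=38] avail[A=54 B=23 C=18 D=56 E=16] open={R1,R4,R5,R6}
Step 9: reserve R7 A 1 -> on_hand[A=60 B=23 C=18 D=56 E=38] avail[A=53 B=23 C=18 D=56 E=16] open={R1,R4,R5,R6,R7}
Step 10: commit R6 -> on_hand[A=60 B=23 C=18 D=56 E=32] avail[A=53 B=23 C=18 D=56 E=16] open={R1,R4,R5,R7}
Step 11: reserve R8 A 9 -> on_hand[A=60 B=23 C=18 D=56 E=32] avail[A=44 B=23 C=18 D=56 E=16] open={R1,R4,R5,R7,R8}
Step 12: commit R1 -> on_hand[A=60 B=23 C=18 D=56 E=23] avail[A=44 B=23 C=18 D=56 E=16] open={R4,R5,R7,R8}
Step 13: commit R4 -> on_hand[A=60 B=23 C=18 D=56 E=16] avail[A=44 B=23 C=18 D=56 E=16] open={R5,R7,R8}
Step 14: reserve R9 C 3 -> on_hand[A=60 B=23 C=18 D=56 E=16] avail[A=44 B=23 C=15 D=56 E=16] open={R5,R7,R8,R9}
Step 15: commit R5 -> on_hand[A=54 B=23 C=18 D=56 E=16] avail[A=44 B=23 C=15 D=56 E=16] open={R7,R8,R9}
Step 16: commit R8 -> on_hand[A=45 B=23 C=18 D=56 E=16] avail[A=44 B=23 C=15 D=56 E=16] open={R7,R9}
Step 17: commit R7 -> on_hand[A=44 B=23 C=18 D=56 E=16] avail[A=44 B=23 C=15 D=56 E=16] open={R9}
Step 18: reserve R10 B 9 -> on_hand[A=44 B=23 C=18 D=56 E=16] avail[A=44 B=14 C=15 D=56 E=16] open={R10,R9}

Answer: A: 44
B: 14
C: 15
D: 56
E: 16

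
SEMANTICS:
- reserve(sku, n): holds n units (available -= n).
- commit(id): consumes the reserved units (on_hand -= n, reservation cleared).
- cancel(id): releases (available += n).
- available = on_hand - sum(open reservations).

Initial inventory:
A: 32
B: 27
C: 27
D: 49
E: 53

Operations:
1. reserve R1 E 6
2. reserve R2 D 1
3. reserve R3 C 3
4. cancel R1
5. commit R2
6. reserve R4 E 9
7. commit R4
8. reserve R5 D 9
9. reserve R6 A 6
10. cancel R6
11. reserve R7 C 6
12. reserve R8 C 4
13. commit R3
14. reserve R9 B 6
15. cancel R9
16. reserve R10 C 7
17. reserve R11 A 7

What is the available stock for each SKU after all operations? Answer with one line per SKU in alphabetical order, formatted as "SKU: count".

Answer: A: 25
B: 27
C: 7
D: 39
E: 44

Derivation:
Step 1: reserve R1 E 6 -> on_hand[A=32 B=27 C=27 D=49 E=53] avail[A=32 B=27 C=27 D=49 E=47] open={R1}
Step 2: reserve R2 D 1 -> on_hand[A=32 B=27 C=27 D=49 E=53] avail[A=32 B=27 C=27 D=48 E=47] open={R1,R2}
Step 3: reserve R3 C 3 -> on_hand[A=32 B=27 C=27 D=49 E=53] avail[A=32 B=27 C=24 D=48 E=47] open={R1,R2,R3}
Step 4: cancel R1 -> on_hand[A=32 B=27 C=27 D=49 E=53] avail[A=32 B=27 C=24 D=48 E=53] open={R2,R3}
Step 5: commit R2 -> on_hand[A=32 B=27 C=27 D=48 E=53] avail[A=32 B=27 C=24 D=48 E=53] open={R3}
Step 6: reserve R4 E 9 -> on_hand[A=32 B=27 C=27 D=48 E=53] avail[A=32 B=27 C=24 D=48 E=44] open={R3,R4}
Step 7: commit R4 -> on_hand[A=32 B=27 C=27 D=48 E=44] avail[A=32 B=27 C=24 D=48 E=44] open={R3}
Step 8: reserve R5 D 9 -> on_hand[A=32 B=27 C=27 D=48 E=44] avail[A=32 B=27 C=24 D=39 E=44] open={R3,R5}
Step 9: reserve R6 A 6 -> on_hand[A=32 B=27 C=27 D=48 E=44] avail[A=26 B=27 C=24 D=39 E=44] open={R3,R5,R6}
Step 10: cancel R6 -> on_hand[A=32 B=27 C=27 D=48 E=44] avail[A=32 B=27 C=24 D=39 E=44] open={R3,R5}
Step 11: reserve R7 C 6 -> on_hand[A=32 B=27 C=27 D=48 E=44] avail[A=32 B=27 C=18 D=39 E=44] open={R3,R5,R7}
Step 12: reserve R8 C 4 -> on_hand[A=32 B=27 C=27 D=48 E=44] avail[A=32 B=27 C=14 D=39 E=44] open={R3,R5,R7,R8}
Step 13: commit R3 -> on_hand[A=32 B=27 C=24 D=48 E=44] avail[A=32 B=27 C=14 D=39 E=44] open={R5,R7,R8}
Step 14: reserve R9 B 6 -> on_hand[A=32 B=27 C=24 D=48 E=44] avail[A=32 B=21 C=14 D=39 E=44] open={R5,R7,R8,R9}
Step 15: cancel R9 -> on_hand[A=32 B=27 C=24 D=48 E=44] avail[A=32 B=27 C=14 D=39 E=44] open={R5,R7,R8}
Step 16: reserve R10 C 7 -> on_hand[A=32 B=27 C=24 D=48 E=44] avail[A=32 B=27 C=7 D=39 E=44] open={R10,R5,R7,R8}
Step 17: reserve R11 A 7 -> on_hand[A=32 B=27 C=24 D=48 E=44] avail[A=25 B=27 C=7 D=39 E=44] open={R10,R11,R5,R7,R8}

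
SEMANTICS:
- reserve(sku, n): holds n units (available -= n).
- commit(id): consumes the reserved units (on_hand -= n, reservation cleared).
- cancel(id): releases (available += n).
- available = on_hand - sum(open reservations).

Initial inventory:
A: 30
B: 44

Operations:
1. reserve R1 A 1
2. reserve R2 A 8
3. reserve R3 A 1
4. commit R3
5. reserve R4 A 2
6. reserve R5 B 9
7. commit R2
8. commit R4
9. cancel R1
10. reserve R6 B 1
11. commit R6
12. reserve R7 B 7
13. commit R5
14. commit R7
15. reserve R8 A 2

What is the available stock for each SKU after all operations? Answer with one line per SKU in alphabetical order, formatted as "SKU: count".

Step 1: reserve R1 A 1 -> on_hand[A=30 B=44] avail[A=29 B=44] open={R1}
Step 2: reserve R2 A 8 -> on_hand[A=30 B=44] avail[A=21 B=44] open={R1,R2}
Step 3: reserve R3 A 1 -> on_hand[A=30 B=44] avail[A=20 B=44] open={R1,R2,R3}
Step 4: commit R3 -> on_hand[A=29 B=44] avail[A=20 B=44] open={R1,R2}
Step 5: reserve R4 A 2 -> on_hand[A=29 B=44] avail[A=18 B=44] open={R1,R2,R4}
Step 6: reserve R5 B 9 -> on_hand[A=29 B=44] avail[A=18 B=35] open={R1,R2,R4,R5}
Step 7: commit R2 -> on_hand[A=21 B=44] avail[A=18 B=35] open={R1,R4,R5}
Step 8: commit R4 -> on_hand[A=19 B=44] avail[A=18 B=35] open={R1,R5}
Step 9: cancel R1 -> on_hand[A=19 B=44] avail[A=19 B=35] open={R5}
Step 10: reserve R6 B 1 -> on_hand[A=19 B=44] avail[A=19 B=34] open={R5,R6}
Step 11: commit R6 -> on_hand[A=19 B=43] avail[A=19 B=34] open={R5}
Step 12: reserve R7 B 7 -> on_hand[A=19 B=43] avail[A=19 B=27] open={R5,R7}
Step 13: commit R5 -> on_hand[A=19 B=34] avail[A=19 B=27] open={R7}
Step 14: commit R7 -> on_hand[A=19 B=27] avail[A=19 B=27] open={}
Step 15: reserve R8 A 2 -> on_hand[A=19 B=27] avail[A=17 B=27] open={R8}

Answer: A: 17
B: 27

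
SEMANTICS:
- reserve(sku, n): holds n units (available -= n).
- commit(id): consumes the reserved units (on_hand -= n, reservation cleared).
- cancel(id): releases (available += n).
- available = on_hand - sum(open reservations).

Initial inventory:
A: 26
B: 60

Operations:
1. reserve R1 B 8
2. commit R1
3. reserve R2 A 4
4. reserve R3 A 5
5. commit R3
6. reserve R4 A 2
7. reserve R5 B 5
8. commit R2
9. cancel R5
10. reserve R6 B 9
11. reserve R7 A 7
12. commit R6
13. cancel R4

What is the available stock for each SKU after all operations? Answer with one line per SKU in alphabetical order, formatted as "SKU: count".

Answer: A: 10
B: 43

Derivation:
Step 1: reserve R1 B 8 -> on_hand[A=26 B=60] avail[A=26 B=52] open={R1}
Step 2: commit R1 -> on_hand[A=26 B=52] avail[A=26 B=52] open={}
Step 3: reserve R2 A 4 -> on_hand[A=26 B=52] avail[A=22 B=52] open={R2}
Step 4: reserve R3 A 5 -> on_hand[A=26 B=52] avail[A=17 B=52] open={R2,R3}
Step 5: commit R3 -> on_hand[A=21 B=52] avail[A=17 B=52] open={R2}
Step 6: reserve R4 A 2 -> on_hand[A=21 B=52] avail[A=15 B=52] open={R2,R4}
Step 7: reserve R5 B 5 -> on_hand[A=21 B=52] avail[A=15 B=47] open={R2,R4,R5}
Step 8: commit R2 -> on_hand[A=17 B=52] avail[A=15 B=47] open={R4,R5}
Step 9: cancel R5 -> on_hand[A=17 B=52] avail[A=15 B=52] open={R4}
Step 10: reserve R6 B 9 -> on_hand[A=17 B=52] avail[A=15 B=43] open={R4,R6}
Step 11: reserve R7 A 7 -> on_hand[A=17 B=52] avail[A=8 B=43] open={R4,R6,R7}
Step 12: commit R6 -> on_hand[A=17 B=43] avail[A=8 B=43] open={R4,R7}
Step 13: cancel R4 -> on_hand[A=17 B=43] avail[A=10 B=43] open={R7}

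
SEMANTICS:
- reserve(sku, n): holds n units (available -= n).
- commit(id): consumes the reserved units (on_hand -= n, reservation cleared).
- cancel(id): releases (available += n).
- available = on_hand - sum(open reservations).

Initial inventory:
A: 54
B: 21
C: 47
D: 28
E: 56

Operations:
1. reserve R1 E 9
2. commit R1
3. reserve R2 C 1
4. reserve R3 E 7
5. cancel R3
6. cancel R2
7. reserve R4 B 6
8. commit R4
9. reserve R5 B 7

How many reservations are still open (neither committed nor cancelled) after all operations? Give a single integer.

Step 1: reserve R1 E 9 -> on_hand[A=54 B=21 C=47 D=28 E=56] avail[A=54 B=21 C=47 D=28 E=47] open={R1}
Step 2: commit R1 -> on_hand[A=54 B=21 C=47 D=28 E=47] avail[A=54 B=21 C=47 D=28 E=47] open={}
Step 3: reserve R2 C 1 -> on_hand[A=54 B=21 C=47 D=28 E=47] avail[A=54 B=21 C=46 D=28 E=47] open={R2}
Step 4: reserve R3 E 7 -> on_hand[A=54 B=21 C=47 D=28 E=47] avail[A=54 B=21 C=46 D=28 E=40] open={R2,R3}
Step 5: cancel R3 -> on_hand[A=54 B=21 C=47 D=28 E=47] avail[A=54 B=21 C=46 D=28 E=47] open={R2}
Step 6: cancel R2 -> on_hand[A=54 B=21 C=47 D=28 E=47] avail[A=54 B=21 C=47 D=28 E=47] open={}
Step 7: reserve R4 B 6 -> on_hand[A=54 B=21 C=47 D=28 E=47] avail[A=54 B=15 C=47 D=28 E=47] open={R4}
Step 8: commit R4 -> on_hand[A=54 B=15 C=47 D=28 E=47] avail[A=54 B=15 C=47 D=28 E=47] open={}
Step 9: reserve R5 B 7 -> on_hand[A=54 B=15 C=47 D=28 E=47] avail[A=54 B=8 C=47 D=28 E=47] open={R5}
Open reservations: ['R5'] -> 1

Answer: 1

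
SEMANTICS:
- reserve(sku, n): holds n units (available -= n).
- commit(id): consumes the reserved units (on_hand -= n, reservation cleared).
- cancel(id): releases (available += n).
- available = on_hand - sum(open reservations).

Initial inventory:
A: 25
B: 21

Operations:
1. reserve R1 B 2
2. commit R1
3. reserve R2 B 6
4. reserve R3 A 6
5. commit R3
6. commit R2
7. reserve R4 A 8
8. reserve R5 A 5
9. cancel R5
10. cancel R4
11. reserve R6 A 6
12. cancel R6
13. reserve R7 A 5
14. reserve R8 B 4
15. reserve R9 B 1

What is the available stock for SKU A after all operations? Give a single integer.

Answer: 14

Derivation:
Step 1: reserve R1 B 2 -> on_hand[A=25 B=21] avail[A=25 B=19] open={R1}
Step 2: commit R1 -> on_hand[A=25 B=19] avail[A=25 B=19] open={}
Step 3: reserve R2 B 6 -> on_hand[A=25 B=19] avail[A=25 B=13] open={R2}
Step 4: reserve R3 A 6 -> on_hand[A=25 B=19] avail[A=19 B=13] open={R2,R3}
Step 5: commit R3 -> on_hand[A=19 B=19] avail[A=19 B=13] open={R2}
Step 6: commit R2 -> on_hand[A=19 B=13] avail[A=19 B=13] open={}
Step 7: reserve R4 A 8 -> on_hand[A=19 B=13] avail[A=11 B=13] open={R4}
Step 8: reserve R5 A 5 -> on_hand[A=19 B=13] avail[A=6 B=13] open={R4,R5}
Step 9: cancel R5 -> on_hand[A=19 B=13] avail[A=11 B=13] open={R4}
Step 10: cancel R4 -> on_hand[A=19 B=13] avail[A=19 B=13] open={}
Step 11: reserve R6 A 6 -> on_hand[A=19 B=13] avail[A=13 B=13] open={R6}
Step 12: cancel R6 -> on_hand[A=19 B=13] avail[A=19 B=13] open={}
Step 13: reserve R7 A 5 -> on_hand[A=19 B=13] avail[A=14 B=13] open={R7}
Step 14: reserve R8 B 4 -> on_hand[A=19 B=13] avail[A=14 B=9] open={R7,R8}
Step 15: reserve R9 B 1 -> on_hand[A=19 B=13] avail[A=14 B=8] open={R7,R8,R9}
Final available[A] = 14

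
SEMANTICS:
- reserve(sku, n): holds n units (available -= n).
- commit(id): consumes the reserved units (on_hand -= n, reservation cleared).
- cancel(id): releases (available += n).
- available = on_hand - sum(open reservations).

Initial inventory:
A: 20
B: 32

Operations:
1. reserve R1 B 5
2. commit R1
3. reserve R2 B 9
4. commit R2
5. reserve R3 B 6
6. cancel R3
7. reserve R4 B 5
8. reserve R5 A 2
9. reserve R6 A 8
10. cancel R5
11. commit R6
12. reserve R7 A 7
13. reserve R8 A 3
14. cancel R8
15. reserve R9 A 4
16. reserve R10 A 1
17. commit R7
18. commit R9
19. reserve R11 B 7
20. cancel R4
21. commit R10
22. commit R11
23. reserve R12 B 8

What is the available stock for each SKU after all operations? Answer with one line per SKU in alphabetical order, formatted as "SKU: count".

Step 1: reserve R1 B 5 -> on_hand[A=20 B=32] avail[A=20 B=27] open={R1}
Step 2: commit R1 -> on_hand[A=20 B=27] avail[A=20 B=27] open={}
Step 3: reserve R2 B 9 -> on_hand[A=20 B=27] avail[A=20 B=18] open={R2}
Step 4: commit R2 -> on_hand[A=20 B=18] avail[A=20 B=18] open={}
Step 5: reserve R3 B 6 -> on_hand[A=20 B=18] avail[A=20 B=12] open={R3}
Step 6: cancel R3 -> on_hand[A=20 B=18] avail[A=20 B=18] open={}
Step 7: reserve R4 B 5 -> on_hand[A=20 B=18] avail[A=20 B=13] open={R4}
Step 8: reserve R5 A 2 -> on_hand[A=20 B=18] avail[A=18 B=13] open={R4,R5}
Step 9: reserve R6 A 8 -> on_hand[A=20 B=18] avail[A=10 B=13] open={R4,R5,R6}
Step 10: cancel R5 -> on_hand[A=20 B=18] avail[A=12 B=13] open={R4,R6}
Step 11: commit R6 -> on_hand[A=12 B=18] avail[A=12 B=13] open={R4}
Step 12: reserve R7 A 7 -> on_hand[A=12 B=18] avail[A=5 B=13] open={R4,R7}
Step 13: reserve R8 A 3 -> on_hand[A=12 B=18] avail[A=2 B=13] open={R4,R7,R8}
Step 14: cancel R8 -> on_hand[A=12 B=18] avail[A=5 B=13] open={R4,R7}
Step 15: reserve R9 A 4 -> on_hand[A=12 B=18] avail[A=1 B=13] open={R4,R7,R9}
Step 16: reserve R10 A 1 -> on_hand[A=12 B=18] avail[A=0 B=13] open={R10,R4,R7,R9}
Step 17: commit R7 -> on_hand[A=5 B=18] avail[A=0 B=13] open={R10,R4,R9}
Step 18: commit R9 -> on_hand[A=1 B=18] avail[A=0 B=13] open={R10,R4}
Step 19: reserve R11 B 7 -> on_hand[A=1 B=18] avail[A=0 B=6] open={R10,R11,R4}
Step 20: cancel R4 -> on_hand[A=1 B=18] avail[A=0 B=11] open={R10,R11}
Step 21: commit R10 -> on_hand[A=0 B=18] avail[A=0 B=11] open={R11}
Step 22: commit R11 -> on_hand[A=0 B=11] avail[A=0 B=11] open={}
Step 23: reserve R12 B 8 -> on_hand[A=0 B=11] avail[A=0 B=3] open={R12}

Answer: A: 0
B: 3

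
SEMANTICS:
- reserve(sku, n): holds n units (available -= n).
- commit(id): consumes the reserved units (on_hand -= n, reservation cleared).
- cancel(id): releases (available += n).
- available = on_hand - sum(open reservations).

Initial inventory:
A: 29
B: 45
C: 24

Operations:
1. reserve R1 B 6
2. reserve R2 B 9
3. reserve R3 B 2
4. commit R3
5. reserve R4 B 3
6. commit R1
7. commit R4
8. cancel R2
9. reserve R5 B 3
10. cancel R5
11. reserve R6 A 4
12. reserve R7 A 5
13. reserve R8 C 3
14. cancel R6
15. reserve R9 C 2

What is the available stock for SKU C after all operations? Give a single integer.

Step 1: reserve R1 B 6 -> on_hand[A=29 B=45 C=24] avail[A=29 B=39 C=24] open={R1}
Step 2: reserve R2 B 9 -> on_hand[A=29 B=45 C=24] avail[A=29 B=30 C=24] open={R1,R2}
Step 3: reserve R3 B 2 -> on_hand[A=29 B=45 C=24] avail[A=29 B=28 C=24] open={R1,R2,R3}
Step 4: commit R3 -> on_hand[A=29 B=43 C=24] avail[A=29 B=28 C=24] open={R1,R2}
Step 5: reserve R4 B 3 -> on_hand[A=29 B=43 C=24] avail[A=29 B=25 C=24] open={R1,R2,R4}
Step 6: commit R1 -> on_hand[A=29 B=37 C=24] avail[A=29 B=25 C=24] open={R2,R4}
Step 7: commit R4 -> on_hand[A=29 B=34 C=24] avail[A=29 B=25 C=24] open={R2}
Step 8: cancel R2 -> on_hand[A=29 B=34 C=24] avail[A=29 B=34 C=24] open={}
Step 9: reserve R5 B 3 -> on_hand[A=29 B=34 C=24] avail[A=29 B=31 C=24] open={R5}
Step 10: cancel R5 -> on_hand[A=29 B=34 C=24] avail[A=29 B=34 C=24] open={}
Step 11: reserve R6 A 4 -> on_hand[A=29 B=34 C=24] avail[A=25 B=34 C=24] open={R6}
Step 12: reserve R7 A 5 -> on_hand[A=29 B=34 C=24] avail[A=20 B=34 C=24] open={R6,R7}
Step 13: reserve R8 C 3 -> on_hand[A=29 B=34 C=24] avail[A=20 B=34 C=21] open={R6,R7,R8}
Step 14: cancel R6 -> on_hand[A=29 B=34 C=24] avail[A=24 B=34 C=21] open={R7,R8}
Step 15: reserve R9 C 2 -> on_hand[A=29 B=34 C=24] avail[A=24 B=34 C=19] open={R7,R8,R9}
Final available[C] = 19

Answer: 19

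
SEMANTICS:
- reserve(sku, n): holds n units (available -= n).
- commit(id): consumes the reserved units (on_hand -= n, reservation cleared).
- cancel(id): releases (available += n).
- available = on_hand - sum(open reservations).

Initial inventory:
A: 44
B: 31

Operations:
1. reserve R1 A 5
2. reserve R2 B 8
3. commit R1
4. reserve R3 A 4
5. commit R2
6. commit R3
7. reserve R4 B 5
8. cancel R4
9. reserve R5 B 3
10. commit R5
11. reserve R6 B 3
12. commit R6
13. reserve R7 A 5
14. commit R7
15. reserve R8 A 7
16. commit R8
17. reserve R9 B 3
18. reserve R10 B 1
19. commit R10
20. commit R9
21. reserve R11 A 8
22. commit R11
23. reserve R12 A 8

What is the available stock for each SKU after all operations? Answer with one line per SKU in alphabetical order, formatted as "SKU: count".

Answer: A: 7
B: 13

Derivation:
Step 1: reserve R1 A 5 -> on_hand[A=44 B=31] avail[A=39 B=31] open={R1}
Step 2: reserve R2 B 8 -> on_hand[A=44 B=31] avail[A=39 B=23] open={R1,R2}
Step 3: commit R1 -> on_hand[A=39 B=31] avail[A=39 B=23] open={R2}
Step 4: reserve R3 A 4 -> on_hand[A=39 B=31] avail[A=35 B=23] open={R2,R3}
Step 5: commit R2 -> on_hand[A=39 B=23] avail[A=35 B=23] open={R3}
Step 6: commit R3 -> on_hand[A=35 B=23] avail[A=35 B=23] open={}
Step 7: reserve R4 B 5 -> on_hand[A=35 B=23] avail[A=35 B=18] open={R4}
Step 8: cancel R4 -> on_hand[A=35 B=23] avail[A=35 B=23] open={}
Step 9: reserve R5 B 3 -> on_hand[A=35 B=23] avail[A=35 B=20] open={R5}
Step 10: commit R5 -> on_hand[A=35 B=20] avail[A=35 B=20] open={}
Step 11: reserve R6 B 3 -> on_hand[A=35 B=20] avail[A=35 B=17] open={R6}
Step 12: commit R6 -> on_hand[A=35 B=17] avail[A=35 B=17] open={}
Step 13: reserve R7 A 5 -> on_hand[A=35 B=17] avail[A=30 B=17] open={R7}
Step 14: commit R7 -> on_hand[A=30 B=17] avail[A=30 B=17] open={}
Step 15: reserve R8 A 7 -> on_hand[A=30 B=17] avail[A=23 B=17] open={R8}
Step 16: commit R8 -> on_hand[A=23 B=17] avail[A=23 B=17] open={}
Step 17: reserve R9 B 3 -> on_hand[A=23 B=17] avail[A=23 B=14] open={R9}
Step 18: reserve R10 B 1 -> on_hand[A=23 B=17] avail[A=23 B=13] open={R10,R9}
Step 19: commit R10 -> on_hand[A=23 B=16] avail[A=23 B=13] open={R9}
Step 20: commit R9 -> on_hand[A=23 B=13] avail[A=23 B=13] open={}
Step 21: reserve R11 A 8 -> on_hand[A=23 B=13] avail[A=15 B=13] open={R11}
Step 22: commit R11 -> on_hand[A=15 B=13] avail[A=15 B=13] open={}
Step 23: reserve R12 A 8 -> on_hand[A=15 B=13] avail[A=7 B=13] open={R12}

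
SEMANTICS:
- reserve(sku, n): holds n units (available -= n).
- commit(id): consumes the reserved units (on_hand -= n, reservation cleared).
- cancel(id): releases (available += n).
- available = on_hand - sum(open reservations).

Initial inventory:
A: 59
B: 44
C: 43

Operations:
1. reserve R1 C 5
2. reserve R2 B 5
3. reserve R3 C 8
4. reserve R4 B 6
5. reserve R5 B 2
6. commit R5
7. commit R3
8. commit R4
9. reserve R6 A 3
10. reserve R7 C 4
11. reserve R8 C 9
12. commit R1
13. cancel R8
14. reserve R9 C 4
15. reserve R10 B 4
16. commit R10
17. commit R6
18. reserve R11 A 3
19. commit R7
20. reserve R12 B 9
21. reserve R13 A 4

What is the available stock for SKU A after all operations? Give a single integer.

Step 1: reserve R1 C 5 -> on_hand[A=59 B=44 C=43] avail[A=59 B=44 C=38] open={R1}
Step 2: reserve R2 B 5 -> on_hand[A=59 B=44 C=43] avail[A=59 B=39 C=38] open={R1,R2}
Step 3: reserve R3 C 8 -> on_hand[A=59 B=44 C=43] avail[A=59 B=39 C=30] open={R1,R2,R3}
Step 4: reserve R4 B 6 -> on_hand[A=59 B=44 C=43] avail[A=59 B=33 C=30] open={R1,R2,R3,R4}
Step 5: reserve R5 B 2 -> on_hand[A=59 B=44 C=43] avail[A=59 B=31 C=30] open={R1,R2,R3,R4,R5}
Step 6: commit R5 -> on_hand[A=59 B=42 C=43] avail[A=59 B=31 C=30] open={R1,R2,R3,R4}
Step 7: commit R3 -> on_hand[A=59 B=42 C=35] avail[A=59 B=31 C=30] open={R1,R2,R4}
Step 8: commit R4 -> on_hand[A=59 B=36 C=35] avail[A=59 B=31 C=30] open={R1,R2}
Step 9: reserve R6 A 3 -> on_hand[A=59 B=36 C=35] avail[A=56 B=31 C=30] open={R1,R2,R6}
Step 10: reserve R7 C 4 -> on_hand[A=59 B=36 C=35] avail[A=56 B=31 C=26] open={R1,R2,R6,R7}
Step 11: reserve R8 C 9 -> on_hand[A=59 B=36 C=35] avail[A=56 B=31 C=17] open={R1,R2,R6,R7,R8}
Step 12: commit R1 -> on_hand[A=59 B=36 C=30] avail[A=56 B=31 C=17] open={R2,R6,R7,R8}
Step 13: cancel R8 -> on_hand[A=59 B=36 C=30] avail[A=56 B=31 C=26] open={R2,R6,R7}
Step 14: reserve R9 C 4 -> on_hand[A=59 B=36 C=30] avail[A=56 B=31 C=22] open={R2,R6,R7,R9}
Step 15: reserve R10 B 4 -> on_hand[A=59 B=36 C=30] avail[A=56 B=27 C=22] open={R10,R2,R6,R7,R9}
Step 16: commit R10 -> on_hand[A=59 B=32 C=30] avail[A=56 B=27 C=22] open={R2,R6,R7,R9}
Step 17: commit R6 -> on_hand[A=56 B=32 C=30] avail[A=56 B=27 C=22] open={R2,R7,R9}
Step 18: reserve R11 A 3 -> on_hand[A=56 B=32 C=30] avail[A=53 B=27 C=22] open={R11,R2,R7,R9}
Step 19: commit R7 -> on_hand[A=56 B=32 C=26] avail[A=53 B=27 C=22] open={R11,R2,R9}
Step 20: reserve R12 B 9 -> on_hand[A=56 B=32 C=26] avail[A=53 B=18 C=22] open={R11,R12,R2,R9}
Step 21: reserve R13 A 4 -> on_hand[A=56 B=32 C=26] avail[A=49 B=18 C=22] open={R11,R12,R13,R2,R9}
Final available[A] = 49

Answer: 49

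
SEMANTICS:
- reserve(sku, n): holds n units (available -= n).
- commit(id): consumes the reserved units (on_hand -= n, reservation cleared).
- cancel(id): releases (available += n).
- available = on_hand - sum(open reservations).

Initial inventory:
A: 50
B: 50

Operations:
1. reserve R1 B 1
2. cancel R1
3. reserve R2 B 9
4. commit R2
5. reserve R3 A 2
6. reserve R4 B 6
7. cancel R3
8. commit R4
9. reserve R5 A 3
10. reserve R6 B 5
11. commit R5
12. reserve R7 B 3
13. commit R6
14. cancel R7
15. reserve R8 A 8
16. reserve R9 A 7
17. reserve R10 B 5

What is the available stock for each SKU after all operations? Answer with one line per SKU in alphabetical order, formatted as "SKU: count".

Answer: A: 32
B: 25

Derivation:
Step 1: reserve R1 B 1 -> on_hand[A=50 B=50] avail[A=50 B=49] open={R1}
Step 2: cancel R1 -> on_hand[A=50 B=50] avail[A=50 B=50] open={}
Step 3: reserve R2 B 9 -> on_hand[A=50 B=50] avail[A=50 B=41] open={R2}
Step 4: commit R2 -> on_hand[A=50 B=41] avail[A=50 B=41] open={}
Step 5: reserve R3 A 2 -> on_hand[A=50 B=41] avail[A=48 B=41] open={R3}
Step 6: reserve R4 B 6 -> on_hand[A=50 B=41] avail[A=48 B=35] open={R3,R4}
Step 7: cancel R3 -> on_hand[A=50 B=41] avail[A=50 B=35] open={R4}
Step 8: commit R4 -> on_hand[A=50 B=35] avail[A=50 B=35] open={}
Step 9: reserve R5 A 3 -> on_hand[A=50 B=35] avail[A=47 B=35] open={R5}
Step 10: reserve R6 B 5 -> on_hand[A=50 B=35] avail[A=47 B=30] open={R5,R6}
Step 11: commit R5 -> on_hand[A=47 B=35] avail[A=47 B=30] open={R6}
Step 12: reserve R7 B 3 -> on_hand[A=47 B=35] avail[A=47 B=27] open={R6,R7}
Step 13: commit R6 -> on_hand[A=47 B=30] avail[A=47 B=27] open={R7}
Step 14: cancel R7 -> on_hand[A=47 B=30] avail[A=47 B=30] open={}
Step 15: reserve R8 A 8 -> on_hand[A=47 B=30] avail[A=39 B=30] open={R8}
Step 16: reserve R9 A 7 -> on_hand[A=47 B=30] avail[A=32 B=30] open={R8,R9}
Step 17: reserve R10 B 5 -> on_hand[A=47 B=30] avail[A=32 B=25] open={R10,R8,R9}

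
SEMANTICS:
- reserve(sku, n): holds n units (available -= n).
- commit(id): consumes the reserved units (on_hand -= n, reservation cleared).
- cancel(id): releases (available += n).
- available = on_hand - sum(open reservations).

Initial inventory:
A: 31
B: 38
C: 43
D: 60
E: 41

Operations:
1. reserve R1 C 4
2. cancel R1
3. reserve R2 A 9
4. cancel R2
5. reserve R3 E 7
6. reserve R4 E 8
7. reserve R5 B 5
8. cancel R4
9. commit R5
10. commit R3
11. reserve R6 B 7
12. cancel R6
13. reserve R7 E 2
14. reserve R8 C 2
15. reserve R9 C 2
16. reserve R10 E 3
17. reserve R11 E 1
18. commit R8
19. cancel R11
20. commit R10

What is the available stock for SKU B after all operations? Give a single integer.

Answer: 33

Derivation:
Step 1: reserve R1 C 4 -> on_hand[A=31 B=38 C=43 D=60 E=41] avail[A=31 B=38 C=39 D=60 E=41] open={R1}
Step 2: cancel R1 -> on_hand[A=31 B=38 C=43 D=60 E=41] avail[A=31 B=38 C=43 D=60 E=41] open={}
Step 3: reserve R2 A 9 -> on_hand[A=31 B=38 C=43 D=60 E=41] avail[A=22 B=38 C=43 D=60 E=41] open={R2}
Step 4: cancel R2 -> on_hand[A=31 B=38 C=43 D=60 E=41] avail[A=31 B=38 C=43 D=60 E=41] open={}
Step 5: reserve R3 E 7 -> on_hand[A=31 B=38 C=43 D=60 E=41] avail[A=31 B=38 C=43 D=60 E=34] open={R3}
Step 6: reserve R4 E 8 -> on_hand[A=31 B=38 C=43 D=60 E=41] avail[A=31 B=38 C=43 D=60 E=26] open={R3,R4}
Step 7: reserve R5 B 5 -> on_hand[A=31 B=38 C=43 D=60 E=41] avail[A=31 B=33 C=43 D=60 E=26] open={R3,R4,R5}
Step 8: cancel R4 -> on_hand[A=31 B=38 C=43 D=60 E=41] avail[A=31 B=33 C=43 D=60 E=34] open={R3,R5}
Step 9: commit R5 -> on_hand[A=31 B=33 C=43 D=60 E=41] avail[A=31 B=33 C=43 D=60 E=34] open={R3}
Step 10: commit R3 -> on_hand[A=31 B=33 C=43 D=60 E=34] avail[A=31 B=33 C=43 D=60 E=34] open={}
Step 11: reserve R6 B 7 -> on_hand[A=31 B=33 C=43 D=60 E=34] avail[A=31 B=26 C=43 D=60 E=34] open={R6}
Step 12: cancel R6 -> on_hand[A=31 B=33 C=43 D=60 E=34] avail[A=31 B=33 C=43 D=60 E=34] open={}
Step 13: reserve R7 E 2 -> on_hand[A=31 B=33 C=43 D=60 E=34] avail[A=31 B=33 C=43 D=60 E=32] open={R7}
Step 14: reserve R8 C 2 -> on_hand[A=31 B=33 C=43 D=60 E=34] avail[A=31 B=33 C=41 D=60 E=32] open={R7,R8}
Step 15: reserve R9 C 2 -> on_hand[A=31 B=33 C=43 D=60 E=34] avail[A=31 B=33 C=39 D=60 E=32] open={R7,R8,R9}
Step 16: reserve R10 E 3 -> on_hand[A=31 B=33 C=43 D=60 E=34] avail[A=31 B=33 C=39 D=60 E=29] open={R10,R7,R8,R9}
Step 17: reserve R11 E 1 -> on_hand[A=31 B=33 C=43 D=60 E=34] avail[A=31 B=33 C=39 D=60 E=28] open={R10,R11,R7,R8,R9}
Step 18: commit R8 -> on_hand[A=31 B=33 C=41 D=60 E=34] avail[A=31 B=33 C=39 D=60 E=28] open={R10,R11,R7,R9}
Step 19: cancel R11 -> on_hand[A=31 B=33 C=41 D=60 E=34] avail[A=31 B=33 C=39 D=60 E=29] open={R10,R7,R9}
Step 20: commit R10 -> on_hand[A=31 B=33 C=41 D=60 E=31] avail[A=31 B=33 C=39 D=60 E=29] open={R7,R9}
Final available[B] = 33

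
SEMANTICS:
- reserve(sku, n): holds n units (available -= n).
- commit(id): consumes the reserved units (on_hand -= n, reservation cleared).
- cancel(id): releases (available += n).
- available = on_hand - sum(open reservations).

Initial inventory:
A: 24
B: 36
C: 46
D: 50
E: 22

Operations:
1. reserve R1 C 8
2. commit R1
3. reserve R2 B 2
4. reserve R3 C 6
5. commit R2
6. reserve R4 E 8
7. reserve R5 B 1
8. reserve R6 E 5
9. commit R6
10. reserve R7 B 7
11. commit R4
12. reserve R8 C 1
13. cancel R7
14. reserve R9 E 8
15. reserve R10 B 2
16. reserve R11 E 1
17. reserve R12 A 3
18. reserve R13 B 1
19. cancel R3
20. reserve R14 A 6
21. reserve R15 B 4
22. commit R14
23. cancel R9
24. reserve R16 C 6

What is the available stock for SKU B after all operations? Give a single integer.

Step 1: reserve R1 C 8 -> on_hand[A=24 B=36 C=46 D=50 E=22] avail[A=24 B=36 C=38 D=50 E=22] open={R1}
Step 2: commit R1 -> on_hand[A=24 B=36 C=38 D=50 E=22] avail[A=24 B=36 C=38 D=50 E=22] open={}
Step 3: reserve R2 B 2 -> on_hand[A=24 B=36 C=38 D=50 E=22] avail[A=24 B=34 C=38 D=50 E=22] open={R2}
Step 4: reserve R3 C 6 -> on_hand[A=24 B=36 C=38 D=50 E=22] avail[A=24 B=34 C=32 D=50 E=22] open={R2,R3}
Step 5: commit R2 -> on_hand[A=24 B=34 C=38 D=50 E=22] avail[A=24 B=34 C=32 D=50 E=22] open={R3}
Step 6: reserve R4 E 8 -> on_hand[A=24 B=34 C=38 D=50 E=22] avail[A=24 B=34 C=32 D=50 E=14] open={R3,R4}
Step 7: reserve R5 B 1 -> on_hand[A=24 B=34 C=38 D=50 E=22] avail[A=24 B=33 C=32 D=50 E=14] open={R3,R4,R5}
Step 8: reserve R6 E 5 -> on_hand[A=24 B=34 C=38 D=50 E=22] avail[A=24 B=33 C=32 D=50 E=9] open={R3,R4,R5,R6}
Step 9: commit R6 -> on_hand[A=24 B=34 C=38 D=50 E=17] avail[A=24 B=33 C=32 D=50 E=9] open={R3,R4,R5}
Step 10: reserve R7 B 7 -> on_hand[A=24 B=34 C=38 D=50 E=17] avail[A=24 B=26 C=32 D=50 E=9] open={R3,R4,R5,R7}
Step 11: commit R4 -> on_hand[A=24 B=34 C=38 D=50 E=9] avail[A=24 B=26 C=32 D=50 E=9] open={R3,R5,R7}
Step 12: reserve R8 C 1 -> on_hand[A=24 B=34 C=38 D=50 E=9] avail[A=24 B=26 C=31 D=50 E=9] open={R3,R5,R7,R8}
Step 13: cancel R7 -> on_hand[A=24 B=34 C=38 D=50 E=9] avail[A=24 B=33 C=31 D=50 E=9] open={R3,R5,R8}
Step 14: reserve R9 E 8 -> on_hand[A=24 B=34 C=38 D=50 E=9] avail[A=24 B=33 C=31 D=50 E=1] open={R3,R5,R8,R9}
Step 15: reserve R10 B 2 -> on_hand[A=24 B=34 C=38 D=50 E=9] avail[A=24 B=31 C=31 D=50 E=1] open={R10,R3,R5,R8,R9}
Step 16: reserve R11 E 1 -> on_hand[A=24 B=34 C=38 D=50 E=9] avail[A=24 B=31 C=31 D=50 E=0] open={R10,R11,R3,R5,R8,R9}
Step 17: reserve R12 A 3 -> on_hand[A=24 B=34 C=38 D=50 E=9] avail[A=21 B=31 C=31 D=50 E=0] open={R10,R11,R12,R3,R5,R8,R9}
Step 18: reserve R13 B 1 -> on_hand[A=24 B=34 C=38 D=50 E=9] avail[A=21 B=30 C=31 D=50 E=0] open={R10,R11,R12,R13,R3,R5,R8,R9}
Step 19: cancel R3 -> on_hand[A=24 B=34 C=38 D=50 E=9] avail[A=21 B=30 C=37 D=50 E=0] open={R10,R11,R12,R13,R5,R8,R9}
Step 20: reserve R14 A 6 -> on_hand[A=24 B=34 C=38 D=50 E=9] avail[A=15 B=30 C=37 D=50 E=0] open={R10,R11,R12,R13,R14,R5,R8,R9}
Step 21: reserve R15 B 4 -> on_hand[A=24 B=34 C=38 D=50 E=9] avail[A=15 B=26 C=37 D=50 E=0] open={R10,R11,R12,R13,R14,R15,R5,R8,R9}
Step 22: commit R14 -> on_hand[A=18 B=34 C=38 D=50 E=9] avail[A=15 B=26 C=37 D=50 E=0] open={R10,R11,R12,R13,R15,R5,R8,R9}
Step 23: cancel R9 -> on_hand[A=18 B=34 C=38 D=50 E=9] avail[A=15 B=26 C=37 D=50 E=8] open={R10,R11,R12,R13,R15,R5,R8}
Step 24: reserve R16 C 6 -> on_hand[A=18 B=34 C=38 D=50 E=9] avail[A=15 B=26 C=31 D=50 E=8] open={R10,R11,R12,R13,R15,R16,R5,R8}
Final available[B] = 26

Answer: 26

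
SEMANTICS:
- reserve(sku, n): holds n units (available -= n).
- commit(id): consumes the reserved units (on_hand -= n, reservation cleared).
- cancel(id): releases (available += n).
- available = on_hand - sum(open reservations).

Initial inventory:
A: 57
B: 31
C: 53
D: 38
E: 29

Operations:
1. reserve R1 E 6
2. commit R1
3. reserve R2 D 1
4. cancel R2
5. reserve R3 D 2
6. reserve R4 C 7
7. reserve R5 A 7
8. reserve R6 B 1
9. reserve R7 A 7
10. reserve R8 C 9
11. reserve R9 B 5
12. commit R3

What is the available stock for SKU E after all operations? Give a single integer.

Answer: 23

Derivation:
Step 1: reserve R1 E 6 -> on_hand[A=57 B=31 C=53 D=38 E=29] avail[A=57 B=31 C=53 D=38 E=23] open={R1}
Step 2: commit R1 -> on_hand[A=57 B=31 C=53 D=38 E=23] avail[A=57 B=31 C=53 D=38 E=23] open={}
Step 3: reserve R2 D 1 -> on_hand[A=57 B=31 C=53 D=38 E=23] avail[A=57 B=31 C=53 D=37 E=23] open={R2}
Step 4: cancel R2 -> on_hand[A=57 B=31 C=53 D=38 E=23] avail[A=57 B=31 C=53 D=38 E=23] open={}
Step 5: reserve R3 D 2 -> on_hand[A=57 B=31 C=53 D=38 E=23] avail[A=57 B=31 C=53 D=36 E=23] open={R3}
Step 6: reserve R4 C 7 -> on_hand[A=57 B=31 C=53 D=38 E=23] avail[A=57 B=31 C=46 D=36 E=23] open={R3,R4}
Step 7: reserve R5 A 7 -> on_hand[A=57 B=31 C=53 D=38 E=23] avail[A=50 B=31 C=46 D=36 E=23] open={R3,R4,R5}
Step 8: reserve R6 B 1 -> on_hand[A=57 B=31 C=53 D=38 E=23] avail[A=50 B=30 C=46 D=36 E=23] open={R3,R4,R5,R6}
Step 9: reserve R7 A 7 -> on_hand[A=57 B=31 C=53 D=38 E=23] avail[A=43 B=30 C=46 D=36 E=23] open={R3,R4,R5,R6,R7}
Step 10: reserve R8 C 9 -> on_hand[A=57 B=31 C=53 D=38 E=23] avail[A=43 B=30 C=37 D=36 E=23] open={R3,R4,R5,R6,R7,R8}
Step 11: reserve R9 B 5 -> on_hand[A=57 B=31 C=53 D=38 E=23] avail[A=43 B=25 C=37 D=36 E=23] open={R3,R4,R5,R6,R7,R8,R9}
Step 12: commit R3 -> on_hand[A=57 B=31 C=53 D=36 E=23] avail[A=43 B=25 C=37 D=36 E=23] open={R4,R5,R6,R7,R8,R9}
Final available[E] = 23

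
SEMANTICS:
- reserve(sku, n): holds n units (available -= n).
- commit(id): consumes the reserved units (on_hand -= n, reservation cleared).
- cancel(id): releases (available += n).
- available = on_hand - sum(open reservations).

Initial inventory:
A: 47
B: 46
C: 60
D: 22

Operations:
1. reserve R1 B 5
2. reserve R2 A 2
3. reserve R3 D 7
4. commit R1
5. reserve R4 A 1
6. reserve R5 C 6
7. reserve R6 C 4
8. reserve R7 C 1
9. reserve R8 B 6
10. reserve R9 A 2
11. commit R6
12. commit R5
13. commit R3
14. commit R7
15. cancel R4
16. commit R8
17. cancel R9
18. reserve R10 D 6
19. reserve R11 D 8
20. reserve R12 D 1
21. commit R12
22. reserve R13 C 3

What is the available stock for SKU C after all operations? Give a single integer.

Step 1: reserve R1 B 5 -> on_hand[A=47 B=46 C=60 D=22] avail[A=47 B=41 C=60 D=22] open={R1}
Step 2: reserve R2 A 2 -> on_hand[A=47 B=46 C=60 D=22] avail[A=45 B=41 C=60 D=22] open={R1,R2}
Step 3: reserve R3 D 7 -> on_hand[A=47 B=46 C=60 D=22] avail[A=45 B=41 C=60 D=15] open={R1,R2,R3}
Step 4: commit R1 -> on_hand[A=47 B=41 C=60 D=22] avail[A=45 B=41 C=60 D=15] open={R2,R3}
Step 5: reserve R4 A 1 -> on_hand[A=47 B=41 C=60 D=22] avail[A=44 B=41 C=60 D=15] open={R2,R3,R4}
Step 6: reserve R5 C 6 -> on_hand[A=47 B=41 C=60 D=22] avail[A=44 B=41 C=54 D=15] open={R2,R3,R4,R5}
Step 7: reserve R6 C 4 -> on_hand[A=47 B=41 C=60 D=22] avail[A=44 B=41 C=50 D=15] open={R2,R3,R4,R5,R6}
Step 8: reserve R7 C 1 -> on_hand[A=47 B=41 C=60 D=22] avail[A=44 B=41 C=49 D=15] open={R2,R3,R4,R5,R6,R7}
Step 9: reserve R8 B 6 -> on_hand[A=47 B=41 C=60 D=22] avail[A=44 B=35 C=49 D=15] open={R2,R3,R4,R5,R6,R7,R8}
Step 10: reserve R9 A 2 -> on_hand[A=47 B=41 C=60 D=22] avail[A=42 B=35 C=49 D=15] open={R2,R3,R4,R5,R6,R7,R8,R9}
Step 11: commit R6 -> on_hand[A=47 B=41 C=56 D=22] avail[A=42 B=35 C=49 D=15] open={R2,R3,R4,R5,R7,R8,R9}
Step 12: commit R5 -> on_hand[A=47 B=41 C=50 D=22] avail[A=42 B=35 C=49 D=15] open={R2,R3,R4,R7,R8,R9}
Step 13: commit R3 -> on_hand[A=47 B=41 C=50 D=15] avail[A=42 B=35 C=49 D=15] open={R2,R4,R7,R8,R9}
Step 14: commit R7 -> on_hand[A=47 B=41 C=49 D=15] avail[A=42 B=35 C=49 D=15] open={R2,R4,R8,R9}
Step 15: cancel R4 -> on_hand[A=47 B=41 C=49 D=15] avail[A=43 B=35 C=49 D=15] open={R2,R8,R9}
Step 16: commit R8 -> on_hand[A=47 B=35 C=49 D=15] avail[A=43 B=35 C=49 D=15] open={R2,R9}
Step 17: cancel R9 -> on_hand[A=47 B=35 C=49 D=15] avail[A=45 B=35 C=49 D=15] open={R2}
Step 18: reserve R10 D 6 -> on_hand[A=47 B=35 C=49 D=15] avail[A=45 B=35 C=49 D=9] open={R10,R2}
Step 19: reserve R11 D 8 -> on_hand[A=47 B=35 C=49 D=15] avail[A=45 B=35 C=49 D=1] open={R10,R11,R2}
Step 20: reserve R12 D 1 -> on_hand[A=47 B=35 C=49 D=15] avail[A=45 B=35 C=49 D=0] open={R10,R11,R12,R2}
Step 21: commit R12 -> on_hand[A=47 B=35 C=49 D=14] avail[A=45 B=35 C=49 D=0] open={R10,R11,R2}
Step 22: reserve R13 C 3 -> on_hand[A=47 B=35 C=49 D=14] avail[A=45 B=35 C=46 D=0] open={R10,R11,R13,R2}
Final available[C] = 46

Answer: 46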